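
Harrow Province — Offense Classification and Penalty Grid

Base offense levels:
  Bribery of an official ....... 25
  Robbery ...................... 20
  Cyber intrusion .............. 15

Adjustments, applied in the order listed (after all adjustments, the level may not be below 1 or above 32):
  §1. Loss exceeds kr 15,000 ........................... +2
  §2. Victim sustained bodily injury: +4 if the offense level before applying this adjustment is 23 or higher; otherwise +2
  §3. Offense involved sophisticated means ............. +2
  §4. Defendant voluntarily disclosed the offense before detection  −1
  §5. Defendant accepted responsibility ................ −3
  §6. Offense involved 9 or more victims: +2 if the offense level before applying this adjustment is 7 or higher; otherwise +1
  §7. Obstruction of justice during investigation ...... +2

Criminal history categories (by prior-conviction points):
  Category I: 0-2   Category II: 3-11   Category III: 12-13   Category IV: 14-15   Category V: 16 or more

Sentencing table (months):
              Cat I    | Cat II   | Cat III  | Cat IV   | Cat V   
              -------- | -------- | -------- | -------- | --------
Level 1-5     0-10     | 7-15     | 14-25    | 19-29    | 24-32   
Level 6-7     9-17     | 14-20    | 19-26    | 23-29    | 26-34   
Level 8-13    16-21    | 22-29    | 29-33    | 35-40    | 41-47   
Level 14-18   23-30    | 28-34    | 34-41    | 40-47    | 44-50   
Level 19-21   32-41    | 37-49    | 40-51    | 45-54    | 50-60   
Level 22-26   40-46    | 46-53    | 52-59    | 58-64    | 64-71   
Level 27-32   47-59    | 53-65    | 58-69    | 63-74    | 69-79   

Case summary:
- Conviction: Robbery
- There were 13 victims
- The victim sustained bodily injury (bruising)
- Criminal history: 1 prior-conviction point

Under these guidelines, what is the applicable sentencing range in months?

Base offense level for robbery: 20.
§1 does not apply.
§2 applies (level before this adjustment is 20 < 23, so +2): 20 + 2 = 22.
§4 does not apply.
§6 applies (level before this adjustment is 22 ≥ 7, so +2): 22 + 2 = 24.
Final offense level: 24.
Criminal history: 1 prior point → Category I (0-2).
Level 24 falls in the 22-26 band.
Grid: Level 22-26 × Category I = 40-46 months.

40-46 months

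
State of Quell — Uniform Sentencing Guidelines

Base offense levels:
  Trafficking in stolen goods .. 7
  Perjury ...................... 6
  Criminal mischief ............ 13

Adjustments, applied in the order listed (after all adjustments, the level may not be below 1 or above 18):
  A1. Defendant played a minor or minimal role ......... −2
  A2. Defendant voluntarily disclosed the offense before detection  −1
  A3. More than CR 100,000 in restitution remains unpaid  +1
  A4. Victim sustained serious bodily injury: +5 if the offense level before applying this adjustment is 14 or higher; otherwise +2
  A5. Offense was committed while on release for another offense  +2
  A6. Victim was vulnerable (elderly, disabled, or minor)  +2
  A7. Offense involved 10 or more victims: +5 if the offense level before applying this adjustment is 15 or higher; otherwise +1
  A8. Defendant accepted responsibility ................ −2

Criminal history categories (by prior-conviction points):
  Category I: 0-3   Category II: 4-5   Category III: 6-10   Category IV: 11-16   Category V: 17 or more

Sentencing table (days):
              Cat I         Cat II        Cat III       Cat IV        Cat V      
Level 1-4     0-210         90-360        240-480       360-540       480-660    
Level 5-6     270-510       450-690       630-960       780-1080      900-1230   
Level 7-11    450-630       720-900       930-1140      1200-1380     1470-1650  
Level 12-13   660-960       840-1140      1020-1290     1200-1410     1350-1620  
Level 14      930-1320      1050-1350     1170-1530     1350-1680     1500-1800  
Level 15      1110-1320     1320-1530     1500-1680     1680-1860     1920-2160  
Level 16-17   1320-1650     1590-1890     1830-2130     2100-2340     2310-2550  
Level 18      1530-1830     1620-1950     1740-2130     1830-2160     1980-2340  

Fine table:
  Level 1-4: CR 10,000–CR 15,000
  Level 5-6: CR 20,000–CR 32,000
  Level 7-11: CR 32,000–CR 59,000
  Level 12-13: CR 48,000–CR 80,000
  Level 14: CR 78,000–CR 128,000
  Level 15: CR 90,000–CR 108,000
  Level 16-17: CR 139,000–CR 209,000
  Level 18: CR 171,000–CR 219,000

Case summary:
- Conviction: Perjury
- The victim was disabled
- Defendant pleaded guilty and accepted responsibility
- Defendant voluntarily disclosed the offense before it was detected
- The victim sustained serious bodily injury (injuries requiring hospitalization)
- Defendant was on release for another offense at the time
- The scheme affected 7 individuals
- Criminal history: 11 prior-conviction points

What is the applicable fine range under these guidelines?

Base offense level for perjury: 6.
A1 does not apply.
A2 applies: 6 − 1 = 5.
A3 does not apply.
A4 applies (level before this adjustment is 5 < 14, so +2): 5 + 2 = 7.
A5 applies: 7 + 2 = 9.
A6 applies: 9 + 2 = 11.
A8 applies: 11 − 2 = 9.
Final offense level: 9.
Level 9 falls in the 7-11 band.
Fine table: Level 7-11 → CR 32,000–CR 59,000.

CR 32,000–CR 59,000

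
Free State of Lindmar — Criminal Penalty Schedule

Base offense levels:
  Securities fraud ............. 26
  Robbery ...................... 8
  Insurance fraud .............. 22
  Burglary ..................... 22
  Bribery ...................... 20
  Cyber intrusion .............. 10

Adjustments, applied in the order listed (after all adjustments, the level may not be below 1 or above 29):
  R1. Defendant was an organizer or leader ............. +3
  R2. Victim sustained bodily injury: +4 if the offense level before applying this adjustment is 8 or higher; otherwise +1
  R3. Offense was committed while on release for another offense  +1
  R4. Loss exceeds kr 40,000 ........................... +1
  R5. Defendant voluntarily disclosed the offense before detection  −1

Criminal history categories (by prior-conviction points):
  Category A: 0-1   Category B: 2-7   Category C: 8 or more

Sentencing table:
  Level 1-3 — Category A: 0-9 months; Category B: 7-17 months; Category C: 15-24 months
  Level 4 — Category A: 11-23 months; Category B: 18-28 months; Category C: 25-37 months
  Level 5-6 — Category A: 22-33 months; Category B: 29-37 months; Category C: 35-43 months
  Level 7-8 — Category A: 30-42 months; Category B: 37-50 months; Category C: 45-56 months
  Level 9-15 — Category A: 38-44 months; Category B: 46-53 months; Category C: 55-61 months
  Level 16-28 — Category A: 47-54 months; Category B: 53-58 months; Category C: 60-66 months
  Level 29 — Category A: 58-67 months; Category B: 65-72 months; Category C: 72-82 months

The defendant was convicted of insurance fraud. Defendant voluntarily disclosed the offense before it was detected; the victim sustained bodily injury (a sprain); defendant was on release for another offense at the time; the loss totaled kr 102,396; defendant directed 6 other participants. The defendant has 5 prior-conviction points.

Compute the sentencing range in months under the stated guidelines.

Base offense level for insurance fraud: 22.
R1 applies: 22 + 3 = 25.
R2 applies (level before this adjustment is 25 ≥ 8, so +4): 25 + 4 = 29.
R3 applies: 29 + 1 = 30.
R4 applies: 30 + 1 = 31.
R5 applies: 31 − 1 = 30.
Level 30 exceeds the maximum of 29; capped at 29.
Final offense level: 29.
Criminal history: 5 prior points → Category B (2-7).
Level 29 falls in the 29 band.
Grid: Level 29 × Category B = 65-72 months.

65-72 months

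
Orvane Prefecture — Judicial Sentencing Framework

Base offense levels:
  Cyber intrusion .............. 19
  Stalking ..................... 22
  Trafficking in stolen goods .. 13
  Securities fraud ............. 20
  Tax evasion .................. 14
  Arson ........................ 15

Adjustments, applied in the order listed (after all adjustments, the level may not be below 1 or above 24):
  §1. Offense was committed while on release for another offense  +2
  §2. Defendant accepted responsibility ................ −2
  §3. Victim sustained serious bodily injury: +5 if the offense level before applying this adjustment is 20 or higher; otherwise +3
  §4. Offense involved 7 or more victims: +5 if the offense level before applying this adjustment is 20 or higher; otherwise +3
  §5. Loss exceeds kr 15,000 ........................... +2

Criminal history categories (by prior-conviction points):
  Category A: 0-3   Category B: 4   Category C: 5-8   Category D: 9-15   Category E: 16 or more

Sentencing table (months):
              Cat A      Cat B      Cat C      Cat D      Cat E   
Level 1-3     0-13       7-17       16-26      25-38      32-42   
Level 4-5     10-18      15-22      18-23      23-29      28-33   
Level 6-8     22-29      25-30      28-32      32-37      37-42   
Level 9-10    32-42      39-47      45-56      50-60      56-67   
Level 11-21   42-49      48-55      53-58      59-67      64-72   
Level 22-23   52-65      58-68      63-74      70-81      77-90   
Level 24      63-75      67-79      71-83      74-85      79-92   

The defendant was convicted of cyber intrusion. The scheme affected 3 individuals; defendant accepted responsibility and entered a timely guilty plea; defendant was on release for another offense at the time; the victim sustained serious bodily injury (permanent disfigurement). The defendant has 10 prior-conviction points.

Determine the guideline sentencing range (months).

70-81 months

Base offense level for cyber intrusion: 19.
§1 applies: 19 + 2 = 21.
§2 applies: 21 − 2 = 19.
§3 applies (level before this adjustment is 19 < 20, so +3): 19 + 3 = 22.
Final offense level: 22.
Criminal history: 10 prior points → Category D (9-15).
Level 22 falls in the 22-23 band.
Grid: Level 22-23 × Category D = 70-81 months.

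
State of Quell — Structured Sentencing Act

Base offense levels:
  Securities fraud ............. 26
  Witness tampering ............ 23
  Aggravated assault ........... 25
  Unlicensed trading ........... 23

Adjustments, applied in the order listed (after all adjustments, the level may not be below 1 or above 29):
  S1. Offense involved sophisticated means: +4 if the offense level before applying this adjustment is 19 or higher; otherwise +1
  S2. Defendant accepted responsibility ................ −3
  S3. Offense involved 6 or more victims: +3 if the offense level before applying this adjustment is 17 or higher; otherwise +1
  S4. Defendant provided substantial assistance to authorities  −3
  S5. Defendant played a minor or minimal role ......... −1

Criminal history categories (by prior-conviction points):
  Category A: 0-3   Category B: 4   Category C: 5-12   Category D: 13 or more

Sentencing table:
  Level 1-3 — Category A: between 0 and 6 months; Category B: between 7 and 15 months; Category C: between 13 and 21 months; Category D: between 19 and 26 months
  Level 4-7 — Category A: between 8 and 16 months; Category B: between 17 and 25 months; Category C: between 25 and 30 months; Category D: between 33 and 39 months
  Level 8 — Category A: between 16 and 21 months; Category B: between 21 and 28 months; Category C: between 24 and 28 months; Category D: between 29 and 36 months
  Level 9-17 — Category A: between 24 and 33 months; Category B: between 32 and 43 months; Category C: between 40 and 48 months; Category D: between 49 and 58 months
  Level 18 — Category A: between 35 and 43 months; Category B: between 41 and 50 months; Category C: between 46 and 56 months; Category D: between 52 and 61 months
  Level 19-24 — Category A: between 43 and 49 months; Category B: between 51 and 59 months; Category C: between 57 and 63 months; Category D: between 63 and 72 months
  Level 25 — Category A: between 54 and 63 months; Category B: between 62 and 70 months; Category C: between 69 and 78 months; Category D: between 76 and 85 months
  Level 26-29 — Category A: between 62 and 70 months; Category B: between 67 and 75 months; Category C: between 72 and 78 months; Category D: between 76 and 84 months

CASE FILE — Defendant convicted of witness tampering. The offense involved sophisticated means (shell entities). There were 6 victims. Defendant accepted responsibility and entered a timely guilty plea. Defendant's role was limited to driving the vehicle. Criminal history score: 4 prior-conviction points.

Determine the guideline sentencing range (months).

Base offense level for witness tampering: 23.
S1 applies (level before this adjustment is 23 ≥ 19, so +4): 23 + 4 = 27.
S2 applies: 27 − 3 = 24.
S3 applies (level before this adjustment is 24 ≥ 17, so +3): 24 + 3 = 27.
S4 does not apply.
S5 applies: 27 − 1 = 26.
Final offense level: 26.
Criminal history: 4 prior points → Category B (4).
Level 26 falls in the 26-29 band.
Grid: Level 26-29 × Category B = 67-75 months.

67-75 months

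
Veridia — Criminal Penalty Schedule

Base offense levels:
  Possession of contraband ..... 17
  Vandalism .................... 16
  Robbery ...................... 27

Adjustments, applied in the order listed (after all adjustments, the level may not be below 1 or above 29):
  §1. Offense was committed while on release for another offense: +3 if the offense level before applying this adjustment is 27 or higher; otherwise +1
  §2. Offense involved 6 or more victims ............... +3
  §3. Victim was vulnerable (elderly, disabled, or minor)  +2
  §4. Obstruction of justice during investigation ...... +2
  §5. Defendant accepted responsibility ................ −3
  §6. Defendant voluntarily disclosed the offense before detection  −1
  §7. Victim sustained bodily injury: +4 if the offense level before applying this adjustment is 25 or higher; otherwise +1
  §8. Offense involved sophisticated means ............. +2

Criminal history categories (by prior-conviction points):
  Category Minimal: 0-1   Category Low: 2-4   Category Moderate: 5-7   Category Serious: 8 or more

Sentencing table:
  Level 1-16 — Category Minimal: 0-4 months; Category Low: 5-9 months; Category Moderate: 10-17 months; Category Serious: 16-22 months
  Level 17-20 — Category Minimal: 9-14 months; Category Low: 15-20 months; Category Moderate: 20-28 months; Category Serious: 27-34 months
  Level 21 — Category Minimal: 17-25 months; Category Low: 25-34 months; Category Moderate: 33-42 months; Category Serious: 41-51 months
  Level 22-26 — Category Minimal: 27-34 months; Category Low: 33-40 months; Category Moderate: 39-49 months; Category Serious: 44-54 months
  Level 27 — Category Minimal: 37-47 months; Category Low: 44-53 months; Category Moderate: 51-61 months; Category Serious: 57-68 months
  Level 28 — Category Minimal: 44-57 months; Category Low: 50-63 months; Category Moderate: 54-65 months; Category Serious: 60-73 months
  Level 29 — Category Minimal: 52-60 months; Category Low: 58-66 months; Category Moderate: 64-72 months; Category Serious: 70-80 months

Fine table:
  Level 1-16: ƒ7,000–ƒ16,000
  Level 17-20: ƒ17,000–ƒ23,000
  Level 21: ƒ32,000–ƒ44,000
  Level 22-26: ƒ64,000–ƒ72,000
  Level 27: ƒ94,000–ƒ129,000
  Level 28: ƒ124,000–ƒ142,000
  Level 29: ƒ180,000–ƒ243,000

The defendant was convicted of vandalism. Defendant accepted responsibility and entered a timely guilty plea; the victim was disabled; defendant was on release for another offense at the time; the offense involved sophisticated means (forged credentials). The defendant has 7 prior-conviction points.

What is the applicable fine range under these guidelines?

ƒ17,000–ƒ23,000

Base offense level for vandalism: 16.
§1 applies (level before this adjustment is 16 < 27, so +1): 16 + 1 = 17.
§2 does not apply.
§3 applies: 17 + 2 = 19.
§4 does not apply.
§5 applies: 19 − 3 = 16.
§8 applies: 16 + 2 = 18.
Final offense level: 18.
Level 18 falls in the 17-20 band.
Fine table: Level 17-20 → ƒ17,000–ƒ23,000.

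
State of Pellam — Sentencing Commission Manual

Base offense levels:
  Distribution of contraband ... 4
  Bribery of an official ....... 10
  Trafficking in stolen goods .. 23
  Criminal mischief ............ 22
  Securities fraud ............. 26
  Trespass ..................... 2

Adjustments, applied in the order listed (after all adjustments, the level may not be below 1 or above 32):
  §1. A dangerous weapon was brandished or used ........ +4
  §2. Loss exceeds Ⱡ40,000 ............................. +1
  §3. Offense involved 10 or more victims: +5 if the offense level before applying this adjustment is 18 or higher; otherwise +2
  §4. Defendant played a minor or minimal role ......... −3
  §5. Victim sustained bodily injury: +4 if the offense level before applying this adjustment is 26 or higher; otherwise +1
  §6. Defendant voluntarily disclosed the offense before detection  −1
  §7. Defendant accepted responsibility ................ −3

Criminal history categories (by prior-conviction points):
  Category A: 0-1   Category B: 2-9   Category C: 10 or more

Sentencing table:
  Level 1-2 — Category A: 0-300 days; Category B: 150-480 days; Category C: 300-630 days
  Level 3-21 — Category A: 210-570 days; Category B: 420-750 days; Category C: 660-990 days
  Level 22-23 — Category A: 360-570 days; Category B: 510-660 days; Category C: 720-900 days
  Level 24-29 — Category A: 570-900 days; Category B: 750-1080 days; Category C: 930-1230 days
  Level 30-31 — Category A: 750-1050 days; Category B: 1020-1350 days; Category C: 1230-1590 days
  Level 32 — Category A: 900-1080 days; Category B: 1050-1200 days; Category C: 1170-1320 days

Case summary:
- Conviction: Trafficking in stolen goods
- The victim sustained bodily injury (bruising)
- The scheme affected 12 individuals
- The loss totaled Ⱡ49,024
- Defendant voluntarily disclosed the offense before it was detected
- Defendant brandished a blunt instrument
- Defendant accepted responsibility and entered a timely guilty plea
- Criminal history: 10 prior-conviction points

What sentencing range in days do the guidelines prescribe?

Base offense level for trafficking in stolen goods: 23.
§1 applies: 23 + 4 = 27.
§2 applies: 27 + 1 = 28.
§3 applies (level before this adjustment is 28 ≥ 18, so +5): 28 + 5 = 33.
§4 does not apply.
§5 applies (level before this adjustment is 33 ≥ 26, so +4): 33 + 4 = 37.
§6 applies: 37 − 1 = 36.
§7 applies: 36 − 3 = 33.
Level 33 exceeds the maximum of 32; capped at 32.
Final offense level: 32.
Criminal history: 10 prior points → Category C (10+).
Level 32 falls in the 32 band.
Grid: Level 32 × Category C = 1170-1320 days.

1170-1320 days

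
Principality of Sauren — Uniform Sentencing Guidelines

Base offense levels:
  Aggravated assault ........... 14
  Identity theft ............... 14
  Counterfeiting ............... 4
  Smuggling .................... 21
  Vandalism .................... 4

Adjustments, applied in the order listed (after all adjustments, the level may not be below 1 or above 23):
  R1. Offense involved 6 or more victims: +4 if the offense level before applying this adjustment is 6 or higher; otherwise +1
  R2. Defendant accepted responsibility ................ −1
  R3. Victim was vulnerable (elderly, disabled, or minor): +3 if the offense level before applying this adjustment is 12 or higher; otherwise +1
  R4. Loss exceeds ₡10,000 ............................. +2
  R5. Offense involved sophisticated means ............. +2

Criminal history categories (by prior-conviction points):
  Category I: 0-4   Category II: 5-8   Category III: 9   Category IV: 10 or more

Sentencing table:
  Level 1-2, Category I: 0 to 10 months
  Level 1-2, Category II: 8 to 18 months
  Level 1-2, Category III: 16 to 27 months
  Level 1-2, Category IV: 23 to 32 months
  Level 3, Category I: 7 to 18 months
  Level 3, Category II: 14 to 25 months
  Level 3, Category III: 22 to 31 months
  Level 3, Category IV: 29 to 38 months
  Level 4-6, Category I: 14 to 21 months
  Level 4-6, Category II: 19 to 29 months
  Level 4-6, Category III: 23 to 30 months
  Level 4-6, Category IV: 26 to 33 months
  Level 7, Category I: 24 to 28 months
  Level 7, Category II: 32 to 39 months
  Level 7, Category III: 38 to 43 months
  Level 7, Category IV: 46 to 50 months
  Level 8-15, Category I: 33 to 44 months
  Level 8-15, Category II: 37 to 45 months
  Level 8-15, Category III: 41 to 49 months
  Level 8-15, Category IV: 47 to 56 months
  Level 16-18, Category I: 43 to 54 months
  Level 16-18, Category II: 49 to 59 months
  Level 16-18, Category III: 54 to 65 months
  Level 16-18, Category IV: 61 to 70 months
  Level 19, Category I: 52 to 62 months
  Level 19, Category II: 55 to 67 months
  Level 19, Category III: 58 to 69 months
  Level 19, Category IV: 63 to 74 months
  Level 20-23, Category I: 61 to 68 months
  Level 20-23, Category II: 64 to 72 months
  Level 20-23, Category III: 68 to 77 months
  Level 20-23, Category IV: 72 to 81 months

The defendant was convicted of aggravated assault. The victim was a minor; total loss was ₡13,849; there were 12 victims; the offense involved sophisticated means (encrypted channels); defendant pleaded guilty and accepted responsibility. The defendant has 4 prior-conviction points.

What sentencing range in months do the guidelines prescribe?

61-68 months

Base offense level for aggravated assault: 14.
R1 applies (level before this adjustment is 14 ≥ 6, so +4): 14 + 4 = 18.
R2 applies: 18 − 1 = 17.
R3 applies (level before this adjustment is 17 ≥ 12, so +3): 17 + 3 = 20.
R4 applies: 20 + 2 = 22.
R5 applies: 22 + 2 = 24.
Level 24 exceeds the maximum of 23; capped at 23.
Final offense level: 23.
Criminal history: 4 prior points → Category I (0-4).
Level 23 falls in the 20-23 band.
Grid: Level 20-23 × Category I = 61-68 months.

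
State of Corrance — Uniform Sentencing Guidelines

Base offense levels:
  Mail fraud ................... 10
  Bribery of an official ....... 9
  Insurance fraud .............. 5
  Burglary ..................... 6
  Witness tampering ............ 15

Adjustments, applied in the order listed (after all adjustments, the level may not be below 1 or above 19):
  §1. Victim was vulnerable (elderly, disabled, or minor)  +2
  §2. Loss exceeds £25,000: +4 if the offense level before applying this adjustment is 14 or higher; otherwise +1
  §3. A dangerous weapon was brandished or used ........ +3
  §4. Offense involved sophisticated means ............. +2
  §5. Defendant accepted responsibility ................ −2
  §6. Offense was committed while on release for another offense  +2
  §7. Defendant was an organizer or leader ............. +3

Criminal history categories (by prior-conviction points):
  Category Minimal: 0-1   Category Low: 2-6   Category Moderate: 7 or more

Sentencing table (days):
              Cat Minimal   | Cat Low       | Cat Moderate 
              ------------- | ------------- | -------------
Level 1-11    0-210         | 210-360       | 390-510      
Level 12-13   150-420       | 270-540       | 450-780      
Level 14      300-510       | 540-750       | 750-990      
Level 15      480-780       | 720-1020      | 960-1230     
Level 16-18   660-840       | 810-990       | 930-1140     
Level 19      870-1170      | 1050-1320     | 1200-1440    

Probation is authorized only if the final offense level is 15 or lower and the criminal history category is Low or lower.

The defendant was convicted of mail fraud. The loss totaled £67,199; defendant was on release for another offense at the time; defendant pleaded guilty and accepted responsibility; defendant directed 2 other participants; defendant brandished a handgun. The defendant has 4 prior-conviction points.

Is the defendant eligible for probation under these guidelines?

Base offense level for mail fraud: 10.
§1 does not apply.
§2 applies (level before this adjustment is 10 < 14, so +1): 10 + 1 = 11.
§3 applies: 11 + 3 = 14.
§4 does not apply.
§5 applies: 14 − 2 = 12.
§6 applies: 12 + 2 = 14.
§7 applies: 14 + 3 = 17.
Final offense level: 17.
Criminal history: 4 prior points → Category Low (2-6).
Level 17 falls in the 16-18 band.
Grid: Level 16-18 × Category Low = 810-990 days.
Probation check: level 17 > 15 and category Low ≤ Low → not eligible.

No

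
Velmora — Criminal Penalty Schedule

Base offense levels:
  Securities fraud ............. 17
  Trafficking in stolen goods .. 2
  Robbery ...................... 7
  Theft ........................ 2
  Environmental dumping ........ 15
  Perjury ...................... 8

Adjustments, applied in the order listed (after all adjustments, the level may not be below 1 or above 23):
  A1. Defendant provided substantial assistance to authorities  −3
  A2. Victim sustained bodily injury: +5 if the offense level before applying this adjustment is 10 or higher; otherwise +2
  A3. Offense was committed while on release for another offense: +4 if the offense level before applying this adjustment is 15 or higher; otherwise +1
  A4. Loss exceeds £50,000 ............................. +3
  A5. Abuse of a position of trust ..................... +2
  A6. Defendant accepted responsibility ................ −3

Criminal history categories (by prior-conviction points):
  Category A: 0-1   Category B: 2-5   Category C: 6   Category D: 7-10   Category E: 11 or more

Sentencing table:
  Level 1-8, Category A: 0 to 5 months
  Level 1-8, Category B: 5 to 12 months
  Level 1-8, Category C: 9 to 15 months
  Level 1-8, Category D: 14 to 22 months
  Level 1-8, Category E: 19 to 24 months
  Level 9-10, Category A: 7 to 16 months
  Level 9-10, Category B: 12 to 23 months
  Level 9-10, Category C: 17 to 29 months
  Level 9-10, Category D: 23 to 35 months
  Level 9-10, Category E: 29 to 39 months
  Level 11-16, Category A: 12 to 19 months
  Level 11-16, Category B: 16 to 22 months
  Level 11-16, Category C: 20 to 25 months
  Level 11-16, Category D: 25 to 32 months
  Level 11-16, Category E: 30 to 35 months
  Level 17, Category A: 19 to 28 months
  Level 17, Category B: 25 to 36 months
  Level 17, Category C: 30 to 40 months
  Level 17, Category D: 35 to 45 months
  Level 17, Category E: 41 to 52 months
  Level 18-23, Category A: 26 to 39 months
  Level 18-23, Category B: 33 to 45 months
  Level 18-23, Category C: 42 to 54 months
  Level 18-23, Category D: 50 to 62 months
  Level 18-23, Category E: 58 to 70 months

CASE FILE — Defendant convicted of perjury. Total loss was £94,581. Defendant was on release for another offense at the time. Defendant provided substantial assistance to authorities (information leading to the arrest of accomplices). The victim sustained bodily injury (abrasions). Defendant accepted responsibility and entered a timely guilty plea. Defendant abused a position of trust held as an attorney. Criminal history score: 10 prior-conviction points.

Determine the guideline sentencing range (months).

23-35 months

Base offense level for perjury: 8.
A1 applies: 8 − 3 = 5.
A2 applies (level before this adjustment is 5 < 10, so +2): 5 + 2 = 7.
A3 applies (level before this adjustment is 7 < 15, so +1): 7 + 1 = 8.
A4 applies: 8 + 3 = 11.
A5 applies: 11 + 2 = 13.
A6 applies: 13 − 3 = 10.
Final offense level: 10.
Criminal history: 10 prior points → Category D (7-10).
Level 10 falls in the 9-10 band.
Grid: Level 9-10 × Category D = 23-35 months.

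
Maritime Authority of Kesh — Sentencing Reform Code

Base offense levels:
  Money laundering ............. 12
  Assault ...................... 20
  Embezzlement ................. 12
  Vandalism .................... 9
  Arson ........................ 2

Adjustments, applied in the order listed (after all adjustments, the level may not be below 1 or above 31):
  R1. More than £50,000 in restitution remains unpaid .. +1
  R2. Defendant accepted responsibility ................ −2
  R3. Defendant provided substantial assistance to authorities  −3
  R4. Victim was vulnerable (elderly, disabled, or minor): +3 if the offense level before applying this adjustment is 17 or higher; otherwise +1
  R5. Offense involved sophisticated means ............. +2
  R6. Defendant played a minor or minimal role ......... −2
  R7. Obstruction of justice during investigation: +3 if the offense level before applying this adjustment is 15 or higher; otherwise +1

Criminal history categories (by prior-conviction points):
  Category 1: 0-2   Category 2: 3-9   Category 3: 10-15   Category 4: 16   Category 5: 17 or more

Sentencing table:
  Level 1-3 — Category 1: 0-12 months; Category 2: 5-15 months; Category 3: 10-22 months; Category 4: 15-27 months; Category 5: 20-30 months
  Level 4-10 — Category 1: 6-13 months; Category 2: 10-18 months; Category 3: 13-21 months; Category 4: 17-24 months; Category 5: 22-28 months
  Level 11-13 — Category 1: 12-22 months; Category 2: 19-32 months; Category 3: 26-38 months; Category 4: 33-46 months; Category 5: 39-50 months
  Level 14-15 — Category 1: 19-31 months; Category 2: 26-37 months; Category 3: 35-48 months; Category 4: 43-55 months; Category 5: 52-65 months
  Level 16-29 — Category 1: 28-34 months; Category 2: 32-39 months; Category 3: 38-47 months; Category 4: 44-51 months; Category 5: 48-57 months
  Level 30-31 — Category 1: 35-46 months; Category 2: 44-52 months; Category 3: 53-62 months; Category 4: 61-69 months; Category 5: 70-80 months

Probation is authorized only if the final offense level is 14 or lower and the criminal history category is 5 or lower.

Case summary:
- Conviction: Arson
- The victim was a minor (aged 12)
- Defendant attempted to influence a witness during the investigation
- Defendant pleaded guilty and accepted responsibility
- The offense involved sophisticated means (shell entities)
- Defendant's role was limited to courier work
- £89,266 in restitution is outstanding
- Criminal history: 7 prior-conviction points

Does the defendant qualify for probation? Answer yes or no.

Yes

Base offense level for arson: 2.
R1 applies: 2 + 1 = 3.
R2 applies: 3 − 2 = 1.
R3 does not apply.
R4 applies (level before this adjustment is 1 < 17, so +1): 1 + 1 = 2.
R5 applies: 2 + 2 = 4.
R6 applies: 4 − 2 = 2.
R7 applies (level before this adjustment is 2 < 15, so +1): 2 + 1 = 3.
Final offense level: 3.
Criminal history: 7 prior points → Category 2 (3-9).
Level 3 falls in the 1-3 band.
Grid: Level 1-3 × Category 2 = 5-15 months.
Probation check: level 3 ≤ 14 and category 2 ≤ 5 → eligible.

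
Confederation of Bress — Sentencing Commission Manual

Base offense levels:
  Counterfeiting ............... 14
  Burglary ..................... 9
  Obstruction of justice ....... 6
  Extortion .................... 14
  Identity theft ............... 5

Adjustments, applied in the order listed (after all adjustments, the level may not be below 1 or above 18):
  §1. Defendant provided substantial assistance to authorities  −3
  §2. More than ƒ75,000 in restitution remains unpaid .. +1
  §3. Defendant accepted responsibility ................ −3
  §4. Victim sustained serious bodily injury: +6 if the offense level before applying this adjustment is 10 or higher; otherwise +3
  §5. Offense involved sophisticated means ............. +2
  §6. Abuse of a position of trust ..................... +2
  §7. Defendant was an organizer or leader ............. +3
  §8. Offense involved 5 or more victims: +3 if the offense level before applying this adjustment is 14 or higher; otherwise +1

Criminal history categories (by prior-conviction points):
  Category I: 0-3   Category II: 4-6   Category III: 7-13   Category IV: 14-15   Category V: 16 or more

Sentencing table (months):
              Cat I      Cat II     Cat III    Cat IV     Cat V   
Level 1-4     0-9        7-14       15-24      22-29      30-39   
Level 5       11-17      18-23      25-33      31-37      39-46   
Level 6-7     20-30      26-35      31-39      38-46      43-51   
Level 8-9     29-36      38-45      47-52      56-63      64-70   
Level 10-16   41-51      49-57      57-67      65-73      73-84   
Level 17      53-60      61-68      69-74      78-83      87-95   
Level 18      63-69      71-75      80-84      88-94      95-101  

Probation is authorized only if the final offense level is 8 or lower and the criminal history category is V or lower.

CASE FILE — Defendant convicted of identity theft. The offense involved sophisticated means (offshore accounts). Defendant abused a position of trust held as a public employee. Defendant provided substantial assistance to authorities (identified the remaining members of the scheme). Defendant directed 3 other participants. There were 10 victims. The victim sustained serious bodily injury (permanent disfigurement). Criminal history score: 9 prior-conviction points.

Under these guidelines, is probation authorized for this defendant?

No

Base offense level for identity theft: 5.
§1 applies: 5 − 3 = 2.
§2 does not apply.
§4 applies (level before this adjustment is 2 < 10, so +3): 2 + 3 = 5.
§5 applies: 5 + 2 = 7.
§6 applies: 7 + 2 = 9.
§7 applies: 9 + 3 = 12.
§8 applies (level before this adjustment is 12 < 14, so +1): 12 + 1 = 13.
Final offense level: 13.
Criminal history: 9 prior points → Category III (7-13).
Level 13 falls in the 10-16 band.
Grid: Level 10-16 × Category III = 57-67 months.
Probation check: level 13 > 8 and category III ≤ V → not eligible.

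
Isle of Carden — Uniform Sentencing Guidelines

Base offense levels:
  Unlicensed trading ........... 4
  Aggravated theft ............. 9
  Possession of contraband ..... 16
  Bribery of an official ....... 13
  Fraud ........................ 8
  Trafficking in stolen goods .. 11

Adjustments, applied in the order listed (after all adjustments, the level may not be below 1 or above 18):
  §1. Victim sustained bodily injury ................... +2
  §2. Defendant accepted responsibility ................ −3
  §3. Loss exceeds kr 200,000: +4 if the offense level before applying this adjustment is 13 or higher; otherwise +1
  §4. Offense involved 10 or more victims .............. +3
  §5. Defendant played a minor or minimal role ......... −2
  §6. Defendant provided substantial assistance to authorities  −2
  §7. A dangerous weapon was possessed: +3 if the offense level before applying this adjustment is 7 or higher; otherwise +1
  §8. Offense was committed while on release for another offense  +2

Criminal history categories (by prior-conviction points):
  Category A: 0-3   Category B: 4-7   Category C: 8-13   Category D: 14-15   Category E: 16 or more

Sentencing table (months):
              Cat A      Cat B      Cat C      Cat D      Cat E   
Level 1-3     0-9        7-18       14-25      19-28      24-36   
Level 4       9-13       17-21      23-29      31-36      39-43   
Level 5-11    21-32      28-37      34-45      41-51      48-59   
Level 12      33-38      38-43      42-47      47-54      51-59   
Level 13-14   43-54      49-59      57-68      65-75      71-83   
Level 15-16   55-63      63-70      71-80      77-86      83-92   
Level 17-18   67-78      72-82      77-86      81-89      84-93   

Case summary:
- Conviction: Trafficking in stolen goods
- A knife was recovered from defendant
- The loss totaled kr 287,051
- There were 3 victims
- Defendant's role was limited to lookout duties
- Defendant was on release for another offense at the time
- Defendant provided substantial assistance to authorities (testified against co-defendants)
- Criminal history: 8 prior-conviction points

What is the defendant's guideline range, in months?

57-68 months

Base offense level for trafficking in stolen goods: 11.
§1 does not apply.
§3 applies (level before this adjustment is 11 < 13, so +1): 11 + 1 = 12.
§4 does not apply.
§5 applies: 12 − 2 = 10.
§6 applies: 10 − 2 = 8.
§7 applies (level before this adjustment is 8 ≥ 7, so +3): 8 + 3 = 11.
§8 applies: 11 + 2 = 13.
Final offense level: 13.
Criminal history: 8 prior points → Category C (8-13).
Level 13 falls in the 13-14 band.
Grid: Level 13-14 × Category C = 57-68 months.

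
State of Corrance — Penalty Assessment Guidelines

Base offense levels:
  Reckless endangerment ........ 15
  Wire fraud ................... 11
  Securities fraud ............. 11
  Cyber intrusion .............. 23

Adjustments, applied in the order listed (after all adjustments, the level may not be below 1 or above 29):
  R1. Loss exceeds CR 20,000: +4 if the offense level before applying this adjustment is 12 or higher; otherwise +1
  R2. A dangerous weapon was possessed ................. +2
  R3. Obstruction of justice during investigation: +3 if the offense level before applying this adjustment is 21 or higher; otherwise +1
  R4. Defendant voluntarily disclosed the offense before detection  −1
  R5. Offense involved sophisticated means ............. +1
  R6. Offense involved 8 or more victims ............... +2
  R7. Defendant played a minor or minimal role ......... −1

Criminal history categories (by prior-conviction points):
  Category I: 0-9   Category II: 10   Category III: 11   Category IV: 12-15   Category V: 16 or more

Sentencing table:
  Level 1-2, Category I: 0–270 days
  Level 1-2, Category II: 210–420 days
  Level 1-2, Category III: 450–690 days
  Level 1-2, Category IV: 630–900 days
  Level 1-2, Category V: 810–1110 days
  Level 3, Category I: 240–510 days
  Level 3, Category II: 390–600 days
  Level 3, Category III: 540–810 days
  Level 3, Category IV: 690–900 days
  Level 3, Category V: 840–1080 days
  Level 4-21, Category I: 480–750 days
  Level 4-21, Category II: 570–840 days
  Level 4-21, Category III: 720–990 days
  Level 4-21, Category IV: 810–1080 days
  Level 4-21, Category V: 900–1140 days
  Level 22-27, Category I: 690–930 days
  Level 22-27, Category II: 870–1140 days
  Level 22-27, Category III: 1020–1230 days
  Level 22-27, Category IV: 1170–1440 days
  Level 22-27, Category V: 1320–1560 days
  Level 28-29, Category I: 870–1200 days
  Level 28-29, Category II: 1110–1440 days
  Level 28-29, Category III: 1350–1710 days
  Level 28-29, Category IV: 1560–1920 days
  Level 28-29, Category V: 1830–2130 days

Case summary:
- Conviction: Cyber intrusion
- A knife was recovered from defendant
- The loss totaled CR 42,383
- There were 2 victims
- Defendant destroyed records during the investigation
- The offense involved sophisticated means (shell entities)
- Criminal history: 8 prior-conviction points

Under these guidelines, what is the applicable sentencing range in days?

Base offense level for cyber intrusion: 23.
R1 applies (level before this adjustment is 23 ≥ 12, so +4): 23 + 4 = 27.
R2 applies: 27 + 2 = 29.
R3 applies (level before this adjustment is 29 ≥ 21, so +3): 29 + 3 = 32.
R4 does not apply.
R5 applies: 32 + 1 = 33.
R6 does not apply.
Level 33 exceeds the maximum of 29; capped at 29.
Final offense level: 29.
Criminal history: 8 prior points → Category I (0-9).
Level 29 falls in the 28-29 band.
Grid: Level 28-29 × Category I = 870-1200 days.

870-1200 days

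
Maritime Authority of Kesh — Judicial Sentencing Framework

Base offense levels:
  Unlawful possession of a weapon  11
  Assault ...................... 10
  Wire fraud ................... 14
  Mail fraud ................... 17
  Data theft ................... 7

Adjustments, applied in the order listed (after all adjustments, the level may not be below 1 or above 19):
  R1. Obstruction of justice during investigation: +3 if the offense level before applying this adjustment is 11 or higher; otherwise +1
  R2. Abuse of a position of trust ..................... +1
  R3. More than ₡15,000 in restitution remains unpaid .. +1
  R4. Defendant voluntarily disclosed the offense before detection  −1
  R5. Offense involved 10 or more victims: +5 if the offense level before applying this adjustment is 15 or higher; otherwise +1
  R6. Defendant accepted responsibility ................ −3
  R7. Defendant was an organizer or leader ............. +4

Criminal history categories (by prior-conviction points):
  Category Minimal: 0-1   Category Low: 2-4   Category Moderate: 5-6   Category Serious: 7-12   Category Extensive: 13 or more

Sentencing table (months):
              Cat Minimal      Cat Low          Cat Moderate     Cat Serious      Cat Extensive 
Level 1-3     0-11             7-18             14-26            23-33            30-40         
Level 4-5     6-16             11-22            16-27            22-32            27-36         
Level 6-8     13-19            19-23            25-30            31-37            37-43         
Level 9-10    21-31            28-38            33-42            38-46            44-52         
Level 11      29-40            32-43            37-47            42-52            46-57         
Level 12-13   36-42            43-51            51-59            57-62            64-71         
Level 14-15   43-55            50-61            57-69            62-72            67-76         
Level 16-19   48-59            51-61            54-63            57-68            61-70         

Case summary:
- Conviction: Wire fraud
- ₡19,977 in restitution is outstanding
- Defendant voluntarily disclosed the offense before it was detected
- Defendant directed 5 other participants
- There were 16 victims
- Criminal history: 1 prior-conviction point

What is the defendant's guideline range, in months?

Base offense level for wire fraud: 14.
R3 applies: 14 + 1 = 15.
R4 applies: 15 − 1 = 14.
R5 applies (level before this adjustment is 14 < 15, so +1): 14 + 1 = 15.
R6 does not apply.
R7 applies: 15 + 4 = 19.
Final offense level: 19.
Criminal history: 1 prior point → Category Minimal (0-1).
Level 19 falls in the 16-19 band.
Grid: Level 16-19 × Category Minimal = 48-59 months.

48-59 months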